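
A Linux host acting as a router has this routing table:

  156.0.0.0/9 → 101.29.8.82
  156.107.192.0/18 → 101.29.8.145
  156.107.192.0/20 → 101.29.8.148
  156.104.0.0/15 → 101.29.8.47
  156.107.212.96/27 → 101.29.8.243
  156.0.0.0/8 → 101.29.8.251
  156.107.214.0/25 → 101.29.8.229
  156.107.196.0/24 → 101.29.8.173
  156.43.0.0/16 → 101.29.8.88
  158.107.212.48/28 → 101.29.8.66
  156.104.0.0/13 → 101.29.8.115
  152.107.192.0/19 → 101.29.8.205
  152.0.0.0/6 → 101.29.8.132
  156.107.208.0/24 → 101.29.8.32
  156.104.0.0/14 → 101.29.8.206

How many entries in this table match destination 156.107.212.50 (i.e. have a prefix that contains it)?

5

Prefixes containing 156.107.212.50:
  156.0.0.0/8 (156.0.0.0 - 156.255.255.255)
  156.0.0.0/9 (156.0.0.0 - 156.127.255.255)
  156.104.0.0/13 (156.104.0.0 - 156.111.255.255)
  156.104.0.0/14 (156.104.0.0 - 156.107.255.255)
  156.107.192.0/18 (156.107.192.0 - 156.107.255.255)
Total matching entries: 5.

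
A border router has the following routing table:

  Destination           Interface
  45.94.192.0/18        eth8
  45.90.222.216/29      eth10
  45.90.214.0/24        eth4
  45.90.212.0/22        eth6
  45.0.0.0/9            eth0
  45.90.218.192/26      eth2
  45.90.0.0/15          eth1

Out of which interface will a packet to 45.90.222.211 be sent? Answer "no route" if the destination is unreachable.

Routes whose prefix contains 45.90.222.211:
  45.0.0.0/9 (45.0.0.0 - 45.127.255.255) -> eth0
  45.90.0.0/15 (45.90.0.0 - 45.91.255.255) -> eth1
More-specific entries that do NOT match:
  45.90.222.216/29 (45.90.222.216 - 45.90.222.223) does not contain 45.90.222.211
  45.90.218.192/26 (45.90.218.192 - 45.90.218.255) does not contain 45.90.222.211
  45.90.214.0/24 (45.90.214.0 - 45.90.214.255) does not contain 45.90.222.211
  45.90.212.0/22 (45.90.212.0 - 45.90.215.255) does not contain 45.90.222.211
  45.94.192.0/18 (45.94.192.0 - 45.94.255.255) does not contain 45.90.222.211
Longest matching prefix is /15 -> interface eth1.

eth1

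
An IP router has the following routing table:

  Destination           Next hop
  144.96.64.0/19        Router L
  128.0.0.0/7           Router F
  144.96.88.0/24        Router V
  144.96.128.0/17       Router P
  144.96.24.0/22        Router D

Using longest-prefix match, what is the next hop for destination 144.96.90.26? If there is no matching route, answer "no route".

Router L

Routes whose prefix contains 144.96.90.26:
  144.96.64.0/19 (144.96.64.0 - 144.96.95.255) -> Router L
More-specific entries that do NOT match:
  144.96.88.0/24 (144.96.88.0 - 144.96.88.255) does not contain 144.96.90.26
  144.96.24.0/22 (144.96.24.0 - 144.96.27.255) does not contain 144.96.90.26
Longest matching prefix is /19 -> next hop Router L.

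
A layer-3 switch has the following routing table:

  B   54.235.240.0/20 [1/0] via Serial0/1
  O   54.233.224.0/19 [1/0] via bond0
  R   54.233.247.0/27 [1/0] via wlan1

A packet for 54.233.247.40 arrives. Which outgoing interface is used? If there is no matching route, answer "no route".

bond0

Routes whose prefix contains 54.233.247.40:
  54.233.224.0/19 (54.233.224.0 - 54.233.255.255) -> bond0
More-specific entries that do NOT match:
  54.233.247.0/27 (54.233.247.0 - 54.233.247.31) does not contain 54.233.247.40
  54.235.240.0/20 (54.235.240.0 - 54.235.255.255) does not contain 54.233.247.40
Longest matching prefix is /19 -> interface bond0.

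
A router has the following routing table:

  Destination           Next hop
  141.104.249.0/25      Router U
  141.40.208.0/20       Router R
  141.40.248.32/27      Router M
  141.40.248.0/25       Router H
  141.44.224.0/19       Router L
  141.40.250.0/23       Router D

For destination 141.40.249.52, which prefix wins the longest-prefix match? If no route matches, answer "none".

141.40.249.52 is outside every listed prefix and there is no default route.

none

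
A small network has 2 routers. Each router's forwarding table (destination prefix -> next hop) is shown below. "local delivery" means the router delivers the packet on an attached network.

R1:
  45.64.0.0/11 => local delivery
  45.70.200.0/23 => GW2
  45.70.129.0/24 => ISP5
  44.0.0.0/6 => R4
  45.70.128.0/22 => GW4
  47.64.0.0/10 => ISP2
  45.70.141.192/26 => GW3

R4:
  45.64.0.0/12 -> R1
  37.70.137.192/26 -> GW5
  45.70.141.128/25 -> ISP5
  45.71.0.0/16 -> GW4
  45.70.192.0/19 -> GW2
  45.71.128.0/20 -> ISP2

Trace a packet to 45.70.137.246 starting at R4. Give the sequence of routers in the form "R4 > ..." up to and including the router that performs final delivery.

R4 > R1

At R4: longest match for 45.70.137.246 is 45.64.0.0/12 -> R1
At R1: longest match for 45.70.137.246 is 45.64.0.0/11 -> local delivery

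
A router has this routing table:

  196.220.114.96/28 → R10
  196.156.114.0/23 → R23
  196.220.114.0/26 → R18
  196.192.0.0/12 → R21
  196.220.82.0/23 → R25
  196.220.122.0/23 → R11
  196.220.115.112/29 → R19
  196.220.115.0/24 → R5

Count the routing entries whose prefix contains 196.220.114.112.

No listed prefix contains 196.220.114.112.
Total matching entries: 0.

0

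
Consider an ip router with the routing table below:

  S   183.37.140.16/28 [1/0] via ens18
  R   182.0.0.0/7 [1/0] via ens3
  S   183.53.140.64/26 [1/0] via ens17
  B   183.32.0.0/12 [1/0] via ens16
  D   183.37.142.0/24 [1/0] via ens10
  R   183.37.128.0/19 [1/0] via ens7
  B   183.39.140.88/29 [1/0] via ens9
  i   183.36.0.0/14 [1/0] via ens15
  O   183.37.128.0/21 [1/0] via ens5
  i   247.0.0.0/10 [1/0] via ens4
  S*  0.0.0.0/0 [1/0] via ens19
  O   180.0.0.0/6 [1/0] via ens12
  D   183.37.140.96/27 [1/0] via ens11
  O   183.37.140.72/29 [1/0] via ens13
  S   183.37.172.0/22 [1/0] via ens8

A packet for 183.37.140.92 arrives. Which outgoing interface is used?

ens7

Routes whose prefix contains 183.37.140.92:
  0.0.0.0/0 (default, matches everything) -> ens19
  180.0.0.0/6 (180.0.0.0 - 183.255.255.255) -> ens12
  182.0.0.0/7 (182.0.0.0 - 183.255.255.255) -> ens3
  183.32.0.0/12 (183.32.0.0 - 183.47.255.255) -> ens16
  183.36.0.0/14 (183.36.0.0 - 183.39.255.255) -> ens15
  183.37.128.0/19 (183.37.128.0 - 183.37.159.255) -> ens7
More-specific entries that do NOT match:
  183.39.140.88/29 (183.39.140.88 - 183.39.140.95) does not contain 183.37.140.92
  183.37.140.72/29 (183.37.140.72 - 183.37.140.79) does not contain 183.37.140.92
  183.37.140.16/28 (183.37.140.16 - 183.37.140.31) does not contain 183.37.140.92
  183.37.140.96/27 (183.37.140.96 - 183.37.140.127) does not contain 183.37.140.92
  183.53.140.64/26 (183.53.140.64 - 183.53.140.127) does not contain 183.37.140.92
  183.37.142.0/24 (183.37.142.0 - 183.37.142.255) does not contain 183.37.140.92
  183.37.172.0/22 (183.37.172.0 - 183.37.175.255) does not contain 183.37.140.92
  183.37.128.0/21 (183.37.128.0 - 183.37.135.255) does not contain 183.37.140.92
Longest matching prefix is /19 -> interface ens7.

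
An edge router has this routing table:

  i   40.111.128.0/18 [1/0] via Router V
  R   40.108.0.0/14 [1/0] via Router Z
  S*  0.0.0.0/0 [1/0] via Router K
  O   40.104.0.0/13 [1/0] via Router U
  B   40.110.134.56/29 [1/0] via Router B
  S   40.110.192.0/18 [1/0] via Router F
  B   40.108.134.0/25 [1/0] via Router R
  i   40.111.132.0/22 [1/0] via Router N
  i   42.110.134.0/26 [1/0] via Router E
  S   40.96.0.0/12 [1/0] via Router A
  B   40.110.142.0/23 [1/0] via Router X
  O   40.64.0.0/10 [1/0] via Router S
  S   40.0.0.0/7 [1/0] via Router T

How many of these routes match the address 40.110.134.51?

Prefixes containing 40.110.134.51:
  0.0.0.0/0 (default, matches everything)
  40.0.0.0/7 (40.0.0.0 - 41.255.255.255)
  40.64.0.0/10 (40.64.0.0 - 40.127.255.255)
  40.96.0.0/12 (40.96.0.0 - 40.111.255.255)
  40.104.0.0/13 (40.104.0.0 - 40.111.255.255)
  40.108.0.0/14 (40.108.0.0 - 40.111.255.255)
Total matching entries: 6.

6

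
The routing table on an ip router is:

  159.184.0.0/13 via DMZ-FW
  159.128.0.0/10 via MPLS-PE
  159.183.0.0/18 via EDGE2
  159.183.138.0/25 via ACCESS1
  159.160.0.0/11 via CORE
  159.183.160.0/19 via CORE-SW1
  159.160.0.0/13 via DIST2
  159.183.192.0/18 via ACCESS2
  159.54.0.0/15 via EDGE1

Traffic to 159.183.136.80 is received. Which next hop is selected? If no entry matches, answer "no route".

Routes whose prefix contains 159.183.136.80:
  159.128.0.0/10 (159.128.0.0 - 159.191.255.255) -> MPLS-PE
  159.160.0.0/11 (159.160.0.0 - 159.191.255.255) -> CORE
More-specific entries that do NOT match:
  159.183.138.0/25 (159.183.138.0 - 159.183.138.127) does not contain 159.183.136.80
  159.183.160.0/19 (159.183.160.0 - 159.183.191.255) does not contain 159.183.136.80
  159.183.0.0/18 (159.183.0.0 - 159.183.63.255) does not contain 159.183.136.80
  159.183.192.0/18 (159.183.192.0 - 159.183.255.255) does not contain 159.183.136.80
  159.54.0.0/15 (159.54.0.0 - 159.55.255.255) does not contain 159.183.136.80
  159.184.0.0/13 (159.184.0.0 - 159.191.255.255) does not contain 159.183.136.80
  159.160.0.0/13 (159.160.0.0 - 159.167.255.255) does not contain 159.183.136.80
Longest matching prefix is /11 -> next hop CORE.

CORE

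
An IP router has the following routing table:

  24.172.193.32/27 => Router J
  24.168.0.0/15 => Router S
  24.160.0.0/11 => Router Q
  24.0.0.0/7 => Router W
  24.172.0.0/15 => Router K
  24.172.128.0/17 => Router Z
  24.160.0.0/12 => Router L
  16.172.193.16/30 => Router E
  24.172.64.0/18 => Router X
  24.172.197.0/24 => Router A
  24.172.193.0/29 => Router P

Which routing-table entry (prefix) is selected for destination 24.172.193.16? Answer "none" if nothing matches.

24.172.128.0/17

Entries matching 24.172.193.16:
  24.0.0.0/7 (24.0.0.0 - 25.255.255.255)
  24.160.0.0/11 (24.160.0.0 - 24.191.255.255)
  24.160.0.0/12 (24.160.0.0 - 24.175.255.255)
  24.172.0.0/15 (24.172.0.0 - 24.173.255.255)
  24.172.128.0/17 (24.172.128.0 - 24.172.255.255)
Most specific is 24.172.128.0/17.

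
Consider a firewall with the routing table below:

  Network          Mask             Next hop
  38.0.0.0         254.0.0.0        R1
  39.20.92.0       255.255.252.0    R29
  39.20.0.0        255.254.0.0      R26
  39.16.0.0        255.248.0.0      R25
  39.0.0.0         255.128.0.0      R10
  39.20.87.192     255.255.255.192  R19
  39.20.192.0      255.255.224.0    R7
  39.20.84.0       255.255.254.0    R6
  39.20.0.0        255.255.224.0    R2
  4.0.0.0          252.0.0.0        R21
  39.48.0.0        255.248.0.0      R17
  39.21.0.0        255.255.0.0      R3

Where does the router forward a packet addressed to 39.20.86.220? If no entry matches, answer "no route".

R26

Routes whose prefix contains 39.20.86.220:
  38.0.0.0/7 (38.0.0.0 - 39.255.255.255) -> R1
  39.0.0.0/9 (39.0.0.0 - 39.127.255.255) -> R10
  39.16.0.0/13 (39.16.0.0 - 39.23.255.255) -> R25
  39.20.0.0/15 (39.20.0.0 - 39.21.255.255) -> R26
More-specific entries that do NOT match:
  39.20.87.192/26 (39.20.87.192 - 39.20.87.255) does not contain 39.20.86.220
  39.20.84.0/23 (39.20.84.0 - 39.20.85.255) does not contain 39.20.86.220
  39.20.92.0/22 (39.20.92.0 - 39.20.95.255) does not contain 39.20.86.220
  39.20.192.0/19 (39.20.192.0 - 39.20.223.255) does not contain 39.20.86.220
  39.20.0.0/19 (39.20.0.0 - 39.20.31.255) does not contain 39.20.86.220
  39.21.0.0/16 (39.21.0.0 - 39.21.255.255) does not contain 39.20.86.220
Longest matching prefix is /15 -> next hop R26.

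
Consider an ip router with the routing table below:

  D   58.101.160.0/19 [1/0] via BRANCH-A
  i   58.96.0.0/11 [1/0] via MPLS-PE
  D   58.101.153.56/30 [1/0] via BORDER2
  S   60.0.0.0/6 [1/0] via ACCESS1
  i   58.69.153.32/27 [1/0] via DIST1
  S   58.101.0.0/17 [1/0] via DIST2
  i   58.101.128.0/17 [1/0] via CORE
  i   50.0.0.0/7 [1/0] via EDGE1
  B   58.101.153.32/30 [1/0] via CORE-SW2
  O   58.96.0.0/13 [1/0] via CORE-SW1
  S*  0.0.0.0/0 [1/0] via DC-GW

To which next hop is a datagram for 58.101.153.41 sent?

CORE

Routes whose prefix contains 58.101.153.41:
  0.0.0.0/0 (default, matches everything) -> DC-GW
  58.96.0.0/11 (58.96.0.0 - 58.127.255.255) -> MPLS-PE
  58.96.0.0/13 (58.96.0.0 - 58.103.255.255) -> CORE-SW1
  58.101.128.0/17 (58.101.128.0 - 58.101.255.255) -> CORE
More-specific entries that do NOT match:
  58.101.153.56/30 (58.101.153.56 - 58.101.153.59) does not contain 58.101.153.41
  58.101.153.32/30 (58.101.153.32 - 58.101.153.35) does not contain 58.101.153.41
  58.69.153.32/27 (58.69.153.32 - 58.69.153.63) does not contain 58.101.153.41
  58.101.160.0/19 (58.101.160.0 - 58.101.191.255) does not contain 58.101.153.41
Longest matching prefix is /17 -> next hop CORE.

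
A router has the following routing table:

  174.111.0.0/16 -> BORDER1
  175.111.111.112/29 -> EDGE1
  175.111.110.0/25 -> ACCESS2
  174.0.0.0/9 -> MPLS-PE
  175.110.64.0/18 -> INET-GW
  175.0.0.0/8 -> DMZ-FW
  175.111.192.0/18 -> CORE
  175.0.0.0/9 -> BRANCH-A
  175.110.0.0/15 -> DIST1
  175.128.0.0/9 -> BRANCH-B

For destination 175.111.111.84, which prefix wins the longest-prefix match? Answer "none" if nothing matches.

175.110.0.0/15

Entries matching 175.111.111.84:
  175.0.0.0/8 (175.0.0.0 - 175.255.255.255)
  175.0.0.0/9 (175.0.0.0 - 175.127.255.255)
  175.110.0.0/15 (175.110.0.0 - 175.111.255.255)
Most specific is 175.110.0.0/15.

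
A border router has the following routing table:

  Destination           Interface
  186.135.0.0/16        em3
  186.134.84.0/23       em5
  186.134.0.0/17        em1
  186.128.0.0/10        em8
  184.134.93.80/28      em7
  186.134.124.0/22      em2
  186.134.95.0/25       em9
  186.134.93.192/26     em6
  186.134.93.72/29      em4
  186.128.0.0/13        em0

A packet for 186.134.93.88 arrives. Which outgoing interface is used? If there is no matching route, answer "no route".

em1

Routes whose prefix contains 186.134.93.88:
  186.128.0.0/10 (186.128.0.0 - 186.191.255.255) -> em8
  186.128.0.0/13 (186.128.0.0 - 186.135.255.255) -> em0
  186.134.0.0/17 (186.134.0.0 - 186.134.127.255) -> em1
More-specific entries that do NOT match:
  186.134.93.72/29 (186.134.93.72 - 186.134.93.79) does not contain 186.134.93.88
  184.134.93.80/28 (184.134.93.80 - 184.134.93.95) does not contain 186.134.93.88
  186.134.93.192/26 (186.134.93.192 - 186.134.93.255) does not contain 186.134.93.88
  186.134.95.0/25 (186.134.95.0 - 186.134.95.127) does not contain 186.134.93.88
  186.134.84.0/23 (186.134.84.0 - 186.134.85.255) does not contain 186.134.93.88
  186.134.124.0/22 (186.134.124.0 - 186.134.127.255) does not contain 186.134.93.88
Longest matching prefix is /17 -> interface em1.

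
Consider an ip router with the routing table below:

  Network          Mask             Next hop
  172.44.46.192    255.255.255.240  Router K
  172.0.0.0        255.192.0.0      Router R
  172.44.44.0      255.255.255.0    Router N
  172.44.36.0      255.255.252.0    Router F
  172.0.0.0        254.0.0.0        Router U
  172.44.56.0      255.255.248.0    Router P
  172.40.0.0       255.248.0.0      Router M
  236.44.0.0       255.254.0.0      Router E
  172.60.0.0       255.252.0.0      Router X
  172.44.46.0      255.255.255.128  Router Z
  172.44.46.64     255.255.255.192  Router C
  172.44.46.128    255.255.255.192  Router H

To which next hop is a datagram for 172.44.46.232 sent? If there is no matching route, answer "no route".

Router M

Routes whose prefix contains 172.44.46.232:
  172.0.0.0/7 (172.0.0.0 - 173.255.255.255) -> Router U
  172.0.0.0/10 (172.0.0.0 - 172.63.255.255) -> Router R
  172.40.0.0/13 (172.40.0.0 - 172.47.255.255) -> Router M
More-specific entries that do NOT match:
  172.44.46.192/28 (172.44.46.192 - 172.44.46.207) does not contain 172.44.46.232
  172.44.46.64/26 (172.44.46.64 - 172.44.46.127) does not contain 172.44.46.232
  172.44.46.128/26 (172.44.46.128 - 172.44.46.191) does not contain 172.44.46.232
  172.44.46.0/25 (172.44.46.0 - 172.44.46.127) does not contain 172.44.46.232
  172.44.44.0/24 (172.44.44.0 - 172.44.44.255) does not contain 172.44.46.232
  172.44.36.0/22 (172.44.36.0 - 172.44.39.255) does not contain 172.44.46.232
  172.44.56.0/21 (172.44.56.0 - 172.44.63.255) does not contain 172.44.46.232
  236.44.0.0/15 (236.44.0.0 - 236.45.255.255) does not contain 172.44.46.232
  172.60.0.0/14 (172.60.0.0 - 172.63.255.255) does not contain 172.44.46.232
Longest matching prefix is /13 -> next hop Router M.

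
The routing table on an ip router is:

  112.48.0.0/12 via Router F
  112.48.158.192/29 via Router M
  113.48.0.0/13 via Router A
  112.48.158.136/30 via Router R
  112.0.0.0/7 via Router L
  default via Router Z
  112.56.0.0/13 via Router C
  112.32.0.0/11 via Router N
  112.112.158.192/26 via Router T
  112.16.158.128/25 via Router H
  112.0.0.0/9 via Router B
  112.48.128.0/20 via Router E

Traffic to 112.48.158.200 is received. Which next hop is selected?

Routes whose prefix contains 112.48.158.200:
  0.0.0.0/0 (default, matches everything) -> Router Z
  112.0.0.0/7 (112.0.0.0 - 113.255.255.255) -> Router L
  112.0.0.0/9 (112.0.0.0 - 112.127.255.255) -> Router B
  112.32.0.0/11 (112.32.0.0 - 112.63.255.255) -> Router N
  112.48.0.0/12 (112.48.0.0 - 112.63.255.255) -> Router F
More-specific entries that do NOT match:
  112.48.158.136/30 (112.48.158.136 - 112.48.158.139) does not contain 112.48.158.200
  112.48.158.192/29 (112.48.158.192 - 112.48.158.199) does not contain 112.48.158.200
  112.112.158.192/26 (112.112.158.192 - 112.112.158.255) does not contain 112.48.158.200
  112.16.158.128/25 (112.16.158.128 - 112.16.158.255) does not contain 112.48.158.200
  112.48.128.0/20 (112.48.128.0 - 112.48.143.255) does not contain 112.48.158.200
  113.48.0.0/13 (113.48.0.0 - 113.55.255.255) does not contain 112.48.158.200
  112.56.0.0/13 (112.56.0.0 - 112.63.255.255) does not contain 112.48.158.200
Longest matching prefix is /12 -> next hop Router F.

Router F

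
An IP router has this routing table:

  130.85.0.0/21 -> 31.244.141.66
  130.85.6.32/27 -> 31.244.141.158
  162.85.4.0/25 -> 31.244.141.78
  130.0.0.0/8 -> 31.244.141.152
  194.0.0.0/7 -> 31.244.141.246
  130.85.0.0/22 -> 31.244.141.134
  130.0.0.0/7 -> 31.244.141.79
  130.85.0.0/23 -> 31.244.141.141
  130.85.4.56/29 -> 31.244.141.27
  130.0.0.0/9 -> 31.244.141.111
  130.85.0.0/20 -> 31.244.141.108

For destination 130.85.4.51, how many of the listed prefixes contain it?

Prefixes containing 130.85.4.51:
  130.0.0.0/7 (130.0.0.0 - 131.255.255.255)
  130.0.0.0/8 (130.0.0.0 - 130.255.255.255)
  130.0.0.0/9 (130.0.0.0 - 130.127.255.255)
  130.85.0.0/20 (130.85.0.0 - 130.85.15.255)
  130.85.0.0/21 (130.85.0.0 - 130.85.7.255)
Total matching entries: 5.

5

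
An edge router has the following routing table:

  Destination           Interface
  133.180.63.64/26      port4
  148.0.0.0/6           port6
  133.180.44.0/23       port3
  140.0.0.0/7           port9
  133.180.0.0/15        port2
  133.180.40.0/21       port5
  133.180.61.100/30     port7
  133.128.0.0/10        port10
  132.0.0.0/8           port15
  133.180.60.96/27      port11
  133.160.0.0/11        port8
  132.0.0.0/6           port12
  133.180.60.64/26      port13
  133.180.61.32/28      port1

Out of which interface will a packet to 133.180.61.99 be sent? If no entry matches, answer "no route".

port2

Routes whose prefix contains 133.180.61.99:
  132.0.0.0/6 (132.0.0.0 - 135.255.255.255) -> port12
  133.128.0.0/10 (133.128.0.0 - 133.191.255.255) -> port10
  133.160.0.0/11 (133.160.0.0 - 133.191.255.255) -> port8
  133.180.0.0/15 (133.180.0.0 - 133.181.255.255) -> port2
More-specific entries that do NOT match:
  133.180.61.100/30 (133.180.61.100 - 133.180.61.103) does not contain 133.180.61.99
  133.180.61.32/28 (133.180.61.32 - 133.180.61.47) does not contain 133.180.61.99
  133.180.60.96/27 (133.180.60.96 - 133.180.60.127) does not contain 133.180.61.99
  133.180.63.64/26 (133.180.63.64 - 133.180.63.127) does not contain 133.180.61.99
  133.180.60.64/26 (133.180.60.64 - 133.180.60.127) does not contain 133.180.61.99
  133.180.44.0/23 (133.180.44.0 - 133.180.45.255) does not contain 133.180.61.99
  133.180.40.0/21 (133.180.40.0 - 133.180.47.255) does not contain 133.180.61.99
Longest matching prefix is /15 -> interface port2.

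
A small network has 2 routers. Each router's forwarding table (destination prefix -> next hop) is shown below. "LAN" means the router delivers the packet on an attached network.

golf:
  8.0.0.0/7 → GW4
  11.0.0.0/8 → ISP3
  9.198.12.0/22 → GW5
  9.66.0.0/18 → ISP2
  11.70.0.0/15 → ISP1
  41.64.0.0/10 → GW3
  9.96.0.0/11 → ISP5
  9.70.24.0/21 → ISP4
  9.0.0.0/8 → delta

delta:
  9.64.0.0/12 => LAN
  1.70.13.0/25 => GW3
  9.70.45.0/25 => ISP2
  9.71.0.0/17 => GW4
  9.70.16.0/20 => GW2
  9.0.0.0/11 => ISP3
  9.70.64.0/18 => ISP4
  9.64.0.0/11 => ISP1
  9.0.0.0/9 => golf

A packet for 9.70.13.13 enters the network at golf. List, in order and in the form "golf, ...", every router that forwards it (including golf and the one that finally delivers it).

golf, delta

At golf: longest match for 9.70.13.13 is 9.0.0.0/8 -> delta
At delta: longest match for 9.70.13.13 is 9.64.0.0/12 -> LAN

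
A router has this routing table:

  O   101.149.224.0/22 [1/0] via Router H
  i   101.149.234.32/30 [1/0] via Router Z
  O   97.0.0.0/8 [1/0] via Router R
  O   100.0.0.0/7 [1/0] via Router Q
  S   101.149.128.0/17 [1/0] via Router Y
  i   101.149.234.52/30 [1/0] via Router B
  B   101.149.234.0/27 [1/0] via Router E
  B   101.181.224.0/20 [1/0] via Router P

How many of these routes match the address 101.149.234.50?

2

Prefixes containing 101.149.234.50:
  100.0.0.0/7 (100.0.0.0 - 101.255.255.255)
  101.149.128.0/17 (101.149.128.0 - 101.149.255.255)
Total matching entries: 2.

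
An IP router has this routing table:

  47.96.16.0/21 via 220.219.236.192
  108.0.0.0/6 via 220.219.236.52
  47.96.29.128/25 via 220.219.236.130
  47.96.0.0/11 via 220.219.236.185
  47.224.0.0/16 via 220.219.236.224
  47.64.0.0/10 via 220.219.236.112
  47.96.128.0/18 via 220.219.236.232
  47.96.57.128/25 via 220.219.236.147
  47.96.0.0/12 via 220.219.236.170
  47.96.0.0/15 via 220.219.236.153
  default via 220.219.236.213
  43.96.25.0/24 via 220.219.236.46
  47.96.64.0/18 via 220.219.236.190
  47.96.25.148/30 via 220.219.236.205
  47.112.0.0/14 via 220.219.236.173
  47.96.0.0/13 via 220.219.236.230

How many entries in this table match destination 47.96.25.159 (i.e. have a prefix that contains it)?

Prefixes containing 47.96.25.159:
  0.0.0.0/0 (default, matches everything)
  47.64.0.0/10 (47.64.0.0 - 47.127.255.255)
  47.96.0.0/11 (47.96.0.0 - 47.127.255.255)
  47.96.0.0/12 (47.96.0.0 - 47.111.255.255)
  47.96.0.0/13 (47.96.0.0 - 47.103.255.255)
  47.96.0.0/15 (47.96.0.0 - 47.97.255.255)
Total matching entries: 6.

6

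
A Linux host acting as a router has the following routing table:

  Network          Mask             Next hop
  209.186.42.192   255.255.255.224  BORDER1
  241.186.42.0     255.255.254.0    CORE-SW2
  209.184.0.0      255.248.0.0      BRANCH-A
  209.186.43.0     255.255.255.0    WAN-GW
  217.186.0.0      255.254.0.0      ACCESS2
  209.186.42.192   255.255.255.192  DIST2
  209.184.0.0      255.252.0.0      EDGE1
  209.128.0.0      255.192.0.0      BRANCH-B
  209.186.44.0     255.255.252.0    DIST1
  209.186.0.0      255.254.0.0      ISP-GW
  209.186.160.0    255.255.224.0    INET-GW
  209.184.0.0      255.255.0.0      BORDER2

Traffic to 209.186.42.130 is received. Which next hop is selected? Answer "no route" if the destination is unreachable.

Routes whose prefix contains 209.186.42.130:
  209.128.0.0/10 (209.128.0.0 - 209.191.255.255) -> BRANCH-B
  209.184.0.0/13 (209.184.0.0 - 209.191.255.255) -> BRANCH-A
  209.184.0.0/14 (209.184.0.0 - 209.187.255.255) -> EDGE1
  209.186.0.0/15 (209.186.0.0 - 209.187.255.255) -> ISP-GW
More-specific entries that do NOT match:
  209.186.42.192/27 (209.186.42.192 - 209.186.42.223) does not contain 209.186.42.130
  209.186.42.192/26 (209.186.42.192 - 209.186.42.255) does not contain 209.186.42.130
  209.186.43.0/24 (209.186.43.0 - 209.186.43.255) does not contain 209.186.42.130
  241.186.42.0/23 (241.186.42.0 - 241.186.43.255) does not contain 209.186.42.130
  209.186.44.0/22 (209.186.44.0 - 209.186.47.255) does not contain 209.186.42.130
  209.186.160.0/19 (209.186.160.0 - 209.186.191.255) does not contain 209.186.42.130
  209.184.0.0/16 (209.184.0.0 - 209.184.255.255) does not contain 209.186.42.130
Longest matching prefix is /15 -> next hop ISP-GW.

ISP-GW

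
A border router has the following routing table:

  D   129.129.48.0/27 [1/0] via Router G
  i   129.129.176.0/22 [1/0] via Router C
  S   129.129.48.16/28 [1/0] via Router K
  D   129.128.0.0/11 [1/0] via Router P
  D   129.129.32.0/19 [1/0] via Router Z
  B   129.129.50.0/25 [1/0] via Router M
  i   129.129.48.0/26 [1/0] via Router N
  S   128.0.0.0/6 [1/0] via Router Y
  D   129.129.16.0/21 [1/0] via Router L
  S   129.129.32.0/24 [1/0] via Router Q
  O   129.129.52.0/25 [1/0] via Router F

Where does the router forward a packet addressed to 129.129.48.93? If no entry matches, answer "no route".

Router Z

Routes whose prefix contains 129.129.48.93:
  128.0.0.0/6 (128.0.0.0 - 131.255.255.255) -> Router Y
  129.128.0.0/11 (129.128.0.0 - 129.159.255.255) -> Router P
  129.129.32.0/19 (129.129.32.0 - 129.129.63.255) -> Router Z
More-specific entries that do NOT match:
  129.129.48.16/28 (129.129.48.16 - 129.129.48.31) does not contain 129.129.48.93
  129.129.48.0/27 (129.129.48.0 - 129.129.48.31) does not contain 129.129.48.93
  129.129.48.0/26 (129.129.48.0 - 129.129.48.63) does not contain 129.129.48.93
  129.129.50.0/25 (129.129.50.0 - 129.129.50.127) does not contain 129.129.48.93
  129.129.52.0/25 (129.129.52.0 - 129.129.52.127) does not contain 129.129.48.93
  129.129.32.0/24 (129.129.32.0 - 129.129.32.255) does not contain 129.129.48.93
  129.129.176.0/22 (129.129.176.0 - 129.129.179.255) does not contain 129.129.48.93
  129.129.16.0/21 (129.129.16.0 - 129.129.23.255) does not contain 129.129.48.93
Longest matching prefix is /19 -> next hop Router Z.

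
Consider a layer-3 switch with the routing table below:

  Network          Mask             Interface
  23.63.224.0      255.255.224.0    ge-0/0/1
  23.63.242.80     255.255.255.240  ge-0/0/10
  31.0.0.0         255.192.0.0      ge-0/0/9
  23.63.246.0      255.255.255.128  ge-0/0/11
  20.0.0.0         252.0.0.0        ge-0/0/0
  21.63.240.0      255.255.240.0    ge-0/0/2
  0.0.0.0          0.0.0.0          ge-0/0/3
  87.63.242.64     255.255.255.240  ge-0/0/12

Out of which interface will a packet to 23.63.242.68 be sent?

ge-0/0/1

Routes whose prefix contains 23.63.242.68:
  0.0.0.0/0 (default, matches everything) -> ge-0/0/3
  20.0.0.0/6 (20.0.0.0 - 23.255.255.255) -> ge-0/0/0
  23.63.224.0/19 (23.63.224.0 - 23.63.255.255) -> ge-0/0/1
More-specific entries that do NOT match:
  23.63.242.80/28 (23.63.242.80 - 23.63.242.95) does not contain 23.63.242.68
  87.63.242.64/28 (87.63.242.64 - 87.63.242.79) does not contain 23.63.242.68
  23.63.246.0/25 (23.63.246.0 - 23.63.246.127) does not contain 23.63.242.68
  21.63.240.0/20 (21.63.240.0 - 21.63.255.255) does not contain 23.63.242.68
Longest matching prefix is /19 -> interface ge-0/0/1.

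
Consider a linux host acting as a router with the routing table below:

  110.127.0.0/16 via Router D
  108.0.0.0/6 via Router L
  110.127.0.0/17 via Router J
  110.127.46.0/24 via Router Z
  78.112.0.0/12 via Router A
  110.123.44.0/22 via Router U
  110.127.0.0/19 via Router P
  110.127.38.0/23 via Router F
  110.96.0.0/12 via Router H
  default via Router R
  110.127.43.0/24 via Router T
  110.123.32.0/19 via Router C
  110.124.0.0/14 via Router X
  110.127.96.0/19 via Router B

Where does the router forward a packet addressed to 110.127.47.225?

Router J

Routes whose prefix contains 110.127.47.225:
  0.0.0.0/0 (default, matches everything) -> Router R
  108.0.0.0/6 (108.0.0.0 - 111.255.255.255) -> Router L
  110.124.0.0/14 (110.124.0.0 - 110.127.255.255) -> Router X
  110.127.0.0/16 (110.127.0.0 - 110.127.255.255) -> Router D
  110.127.0.0/17 (110.127.0.0 - 110.127.127.255) -> Router J
More-specific entries that do NOT match:
  110.127.46.0/24 (110.127.46.0 - 110.127.46.255) does not contain 110.127.47.225
  110.127.43.0/24 (110.127.43.0 - 110.127.43.255) does not contain 110.127.47.225
  110.127.38.0/23 (110.127.38.0 - 110.127.39.255) does not contain 110.127.47.225
  110.123.44.0/22 (110.123.44.0 - 110.123.47.255) does not contain 110.127.47.225
  110.127.0.0/19 (110.127.0.0 - 110.127.31.255) does not contain 110.127.47.225
  110.123.32.0/19 (110.123.32.0 - 110.123.63.255) does not contain 110.127.47.225
  110.127.96.0/19 (110.127.96.0 - 110.127.127.255) does not contain 110.127.47.225
Longest matching prefix is /17 -> next hop Router J.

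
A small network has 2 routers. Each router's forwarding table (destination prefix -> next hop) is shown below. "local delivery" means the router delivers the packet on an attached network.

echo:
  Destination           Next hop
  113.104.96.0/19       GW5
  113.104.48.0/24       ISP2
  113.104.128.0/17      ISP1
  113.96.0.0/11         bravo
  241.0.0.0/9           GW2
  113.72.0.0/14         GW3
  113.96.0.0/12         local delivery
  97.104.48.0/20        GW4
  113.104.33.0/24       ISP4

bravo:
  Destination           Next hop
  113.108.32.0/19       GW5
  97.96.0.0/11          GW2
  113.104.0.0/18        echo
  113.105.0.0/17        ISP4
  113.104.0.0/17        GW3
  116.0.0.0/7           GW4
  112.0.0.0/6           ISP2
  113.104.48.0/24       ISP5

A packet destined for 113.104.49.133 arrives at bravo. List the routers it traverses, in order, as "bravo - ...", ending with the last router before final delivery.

bravo - echo

At bravo: longest match for 113.104.49.133 is 113.104.0.0/18 -> echo
At echo: longest match for 113.104.49.133 is 113.96.0.0/12 -> local delivery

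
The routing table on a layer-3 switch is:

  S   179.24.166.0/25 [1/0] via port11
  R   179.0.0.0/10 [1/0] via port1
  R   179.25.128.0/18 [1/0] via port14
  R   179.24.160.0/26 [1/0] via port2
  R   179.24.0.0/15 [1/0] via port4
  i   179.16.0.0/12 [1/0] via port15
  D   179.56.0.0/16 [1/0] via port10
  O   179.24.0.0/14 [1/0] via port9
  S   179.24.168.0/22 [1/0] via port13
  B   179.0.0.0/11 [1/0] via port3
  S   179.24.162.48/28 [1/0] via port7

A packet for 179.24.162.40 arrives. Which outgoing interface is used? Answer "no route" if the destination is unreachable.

Routes whose prefix contains 179.24.162.40:
  179.0.0.0/10 (179.0.0.0 - 179.63.255.255) -> port1
  179.0.0.0/11 (179.0.0.0 - 179.31.255.255) -> port3
  179.16.0.0/12 (179.16.0.0 - 179.31.255.255) -> port15
  179.24.0.0/14 (179.24.0.0 - 179.27.255.255) -> port9
  179.24.0.0/15 (179.24.0.0 - 179.25.255.255) -> port4
More-specific entries that do NOT match:
  179.24.162.48/28 (179.24.162.48 - 179.24.162.63) does not contain 179.24.162.40
  179.24.160.0/26 (179.24.160.0 - 179.24.160.63) does not contain 179.24.162.40
  179.24.166.0/25 (179.24.166.0 - 179.24.166.127) does not contain 179.24.162.40
  179.24.168.0/22 (179.24.168.0 - 179.24.171.255) does not contain 179.24.162.40
  179.25.128.0/18 (179.25.128.0 - 179.25.191.255) does not contain 179.24.162.40
  179.56.0.0/16 (179.56.0.0 - 179.56.255.255) does not contain 179.24.162.40
Longest matching prefix is /15 -> interface port4.

port4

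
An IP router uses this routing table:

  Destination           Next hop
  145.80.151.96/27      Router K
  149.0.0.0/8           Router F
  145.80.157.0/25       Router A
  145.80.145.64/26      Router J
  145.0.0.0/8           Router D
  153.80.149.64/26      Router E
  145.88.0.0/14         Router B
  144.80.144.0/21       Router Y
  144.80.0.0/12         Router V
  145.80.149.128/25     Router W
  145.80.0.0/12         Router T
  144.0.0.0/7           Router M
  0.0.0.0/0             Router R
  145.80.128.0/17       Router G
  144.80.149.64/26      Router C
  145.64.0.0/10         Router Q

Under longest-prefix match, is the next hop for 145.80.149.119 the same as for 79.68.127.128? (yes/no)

no

145.80.149.119: longest match 145.80.128.0/17 -> Router G
79.68.127.128: longest match 0.0.0.0/0 -> Router R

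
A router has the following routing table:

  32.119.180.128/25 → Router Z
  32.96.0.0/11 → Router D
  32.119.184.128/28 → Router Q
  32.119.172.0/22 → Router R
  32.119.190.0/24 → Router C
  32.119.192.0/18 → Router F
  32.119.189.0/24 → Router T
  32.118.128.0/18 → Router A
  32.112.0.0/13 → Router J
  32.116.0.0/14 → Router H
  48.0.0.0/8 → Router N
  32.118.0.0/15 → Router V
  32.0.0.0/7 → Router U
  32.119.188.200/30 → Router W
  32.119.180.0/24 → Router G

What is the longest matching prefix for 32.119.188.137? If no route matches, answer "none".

32.118.0.0/15

Entries matching 32.119.188.137:
  32.0.0.0/7 (32.0.0.0 - 33.255.255.255)
  32.96.0.0/11 (32.96.0.0 - 32.127.255.255)
  32.112.0.0/13 (32.112.0.0 - 32.119.255.255)
  32.116.0.0/14 (32.116.0.0 - 32.119.255.255)
  32.118.0.0/15 (32.118.0.0 - 32.119.255.255)
Most specific is 32.118.0.0/15.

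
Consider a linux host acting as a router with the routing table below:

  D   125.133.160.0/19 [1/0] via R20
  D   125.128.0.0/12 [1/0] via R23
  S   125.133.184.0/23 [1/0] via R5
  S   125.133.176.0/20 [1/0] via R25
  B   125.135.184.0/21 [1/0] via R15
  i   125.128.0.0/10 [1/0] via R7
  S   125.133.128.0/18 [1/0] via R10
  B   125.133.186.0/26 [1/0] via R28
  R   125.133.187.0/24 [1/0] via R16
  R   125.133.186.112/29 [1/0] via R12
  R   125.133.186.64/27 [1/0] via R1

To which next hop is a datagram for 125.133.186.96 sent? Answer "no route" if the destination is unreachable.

R25

Routes whose prefix contains 125.133.186.96:
  125.128.0.0/10 (125.128.0.0 - 125.191.255.255) -> R7
  125.128.0.0/12 (125.128.0.0 - 125.143.255.255) -> R23
  125.133.128.0/18 (125.133.128.0 - 125.133.191.255) -> R10
  125.133.160.0/19 (125.133.160.0 - 125.133.191.255) -> R20
  125.133.176.0/20 (125.133.176.0 - 125.133.191.255) -> R25
More-specific entries that do NOT match:
  125.133.186.112/29 (125.133.186.112 - 125.133.186.119) does not contain 125.133.186.96
  125.133.186.64/27 (125.133.186.64 - 125.133.186.95) does not contain 125.133.186.96
  125.133.186.0/26 (125.133.186.0 - 125.133.186.63) does not contain 125.133.186.96
  125.133.187.0/24 (125.133.187.0 - 125.133.187.255) does not contain 125.133.186.96
  125.133.184.0/23 (125.133.184.0 - 125.133.185.255) does not contain 125.133.186.96
  125.135.184.0/21 (125.135.184.0 - 125.135.191.255) does not contain 125.133.186.96
Longest matching prefix is /20 -> next hop R25.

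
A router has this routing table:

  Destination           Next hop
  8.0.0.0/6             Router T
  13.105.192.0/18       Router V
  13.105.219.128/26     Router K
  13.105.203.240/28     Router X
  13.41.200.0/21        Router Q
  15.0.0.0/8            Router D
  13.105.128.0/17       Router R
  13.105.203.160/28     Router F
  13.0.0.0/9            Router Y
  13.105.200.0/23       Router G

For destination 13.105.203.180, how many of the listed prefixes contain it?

Prefixes containing 13.105.203.180:
  13.0.0.0/9 (13.0.0.0 - 13.127.255.255)
  13.105.128.0/17 (13.105.128.0 - 13.105.255.255)
  13.105.192.0/18 (13.105.192.0 - 13.105.255.255)
Total matching entries: 3.

3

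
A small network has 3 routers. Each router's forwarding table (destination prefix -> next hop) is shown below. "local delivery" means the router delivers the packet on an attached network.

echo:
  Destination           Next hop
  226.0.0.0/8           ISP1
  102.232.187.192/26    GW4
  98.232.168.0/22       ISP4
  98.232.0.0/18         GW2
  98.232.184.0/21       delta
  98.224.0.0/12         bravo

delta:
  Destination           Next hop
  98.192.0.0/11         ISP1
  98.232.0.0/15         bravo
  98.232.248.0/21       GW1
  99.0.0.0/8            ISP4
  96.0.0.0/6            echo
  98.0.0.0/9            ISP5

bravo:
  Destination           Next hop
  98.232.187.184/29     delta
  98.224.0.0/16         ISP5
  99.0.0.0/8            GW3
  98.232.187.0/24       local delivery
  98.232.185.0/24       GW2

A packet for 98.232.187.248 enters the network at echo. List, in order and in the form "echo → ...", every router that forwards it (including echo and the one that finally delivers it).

At echo: longest match for 98.232.187.248 is 98.232.184.0/21 -> delta
At delta: longest match for 98.232.187.248 is 98.232.0.0/15 -> bravo
At bravo: longest match for 98.232.187.248 is 98.232.187.0/24 -> local delivery

echo → delta → bravo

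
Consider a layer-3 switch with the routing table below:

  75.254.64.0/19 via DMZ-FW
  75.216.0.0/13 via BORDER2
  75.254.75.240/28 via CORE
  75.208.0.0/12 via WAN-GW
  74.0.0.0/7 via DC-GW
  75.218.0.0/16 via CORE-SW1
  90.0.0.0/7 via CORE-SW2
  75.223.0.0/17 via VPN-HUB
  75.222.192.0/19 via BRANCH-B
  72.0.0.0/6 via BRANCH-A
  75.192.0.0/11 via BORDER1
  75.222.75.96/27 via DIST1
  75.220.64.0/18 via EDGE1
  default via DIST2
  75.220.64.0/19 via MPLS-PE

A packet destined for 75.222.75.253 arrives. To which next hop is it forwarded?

Routes whose prefix contains 75.222.75.253:
  0.0.0.0/0 (default, matches everything) -> DIST2
  72.0.0.0/6 (72.0.0.0 - 75.255.255.255) -> BRANCH-A
  74.0.0.0/7 (74.0.0.0 - 75.255.255.255) -> DC-GW
  75.192.0.0/11 (75.192.0.0 - 75.223.255.255) -> BORDER1
  75.208.0.0/12 (75.208.0.0 - 75.223.255.255) -> WAN-GW
  75.216.0.0/13 (75.216.0.0 - 75.223.255.255) -> BORDER2
More-specific entries that do NOT match:
  75.254.75.240/28 (75.254.75.240 - 75.254.75.255) does not contain 75.222.75.253
  75.222.75.96/27 (75.222.75.96 - 75.222.75.127) does not contain 75.222.75.253
  75.254.64.0/19 (75.254.64.0 - 75.254.95.255) does not contain 75.222.75.253
  75.222.192.0/19 (75.222.192.0 - 75.222.223.255) does not contain 75.222.75.253
  75.220.64.0/19 (75.220.64.0 - 75.220.95.255) does not contain 75.222.75.253
  75.220.64.0/18 (75.220.64.0 - 75.220.127.255) does not contain 75.222.75.253
  75.223.0.0/17 (75.223.0.0 - 75.223.127.255) does not contain 75.222.75.253
  75.218.0.0/16 (75.218.0.0 - 75.218.255.255) does not contain 75.222.75.253
Longest matching prefix is /13 -> next hop BORDER2.

BORDER2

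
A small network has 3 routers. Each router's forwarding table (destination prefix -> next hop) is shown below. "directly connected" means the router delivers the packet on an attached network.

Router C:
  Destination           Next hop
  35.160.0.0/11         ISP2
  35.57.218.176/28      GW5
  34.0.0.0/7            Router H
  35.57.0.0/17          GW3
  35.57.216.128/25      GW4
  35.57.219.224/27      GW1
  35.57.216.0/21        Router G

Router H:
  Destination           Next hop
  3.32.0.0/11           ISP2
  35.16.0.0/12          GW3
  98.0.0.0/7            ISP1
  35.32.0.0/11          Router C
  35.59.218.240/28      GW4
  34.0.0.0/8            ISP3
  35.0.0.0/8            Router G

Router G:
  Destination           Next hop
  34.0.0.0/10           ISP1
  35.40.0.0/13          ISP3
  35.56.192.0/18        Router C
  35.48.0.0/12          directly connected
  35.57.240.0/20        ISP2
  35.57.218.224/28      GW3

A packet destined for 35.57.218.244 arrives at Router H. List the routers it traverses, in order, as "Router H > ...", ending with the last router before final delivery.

Router H > Router C > Router G

At Router H: longest match for 35.57.218.244 is 35.32.0.0/11 -> Router C
At Router C: longest match for 35.57.218.244 is 35.57.216.0/21 -> Router G
At Router G: longest match for 35.57.218.244 is 35.48.0.0/12 -> directly connected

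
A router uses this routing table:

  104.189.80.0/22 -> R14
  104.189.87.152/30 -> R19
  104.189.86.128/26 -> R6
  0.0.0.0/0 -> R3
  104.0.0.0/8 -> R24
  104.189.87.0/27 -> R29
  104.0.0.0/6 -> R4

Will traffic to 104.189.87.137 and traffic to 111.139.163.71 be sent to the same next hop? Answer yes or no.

104.189.87.137: longest match 104.0.0.0/8 -> R24
111.139.163.71: longest match 0.0.0.0/0 -> R3

no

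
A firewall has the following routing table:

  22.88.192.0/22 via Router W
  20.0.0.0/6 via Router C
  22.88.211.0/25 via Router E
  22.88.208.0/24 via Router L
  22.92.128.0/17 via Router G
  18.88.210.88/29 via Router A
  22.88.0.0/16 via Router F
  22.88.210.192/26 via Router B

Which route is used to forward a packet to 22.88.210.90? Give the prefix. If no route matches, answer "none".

Entries matching 22.88.210.90:
  20.0.0.0/6 (20.0.0.0 - 23.255.255.255)
  22.88.0.0/16 (22.88.0.0 - 22.88.255.255)
Most specific is 22.88.0.0/16.

22.88.0.0/16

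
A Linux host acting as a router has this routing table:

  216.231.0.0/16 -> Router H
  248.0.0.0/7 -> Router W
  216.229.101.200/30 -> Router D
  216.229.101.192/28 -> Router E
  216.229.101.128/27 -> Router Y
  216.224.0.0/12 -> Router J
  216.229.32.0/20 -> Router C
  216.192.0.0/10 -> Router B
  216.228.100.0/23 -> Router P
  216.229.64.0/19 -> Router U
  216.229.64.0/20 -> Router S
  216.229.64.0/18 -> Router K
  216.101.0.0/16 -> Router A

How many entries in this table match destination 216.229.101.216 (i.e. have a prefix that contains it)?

Prefixes containing 216.229.101.216:
  216.192.0.0/10 (216.192.0.0 - 216.255.255.255)
  216.224.0.0/12 (216.224.0.0 - 216.239.255.255)
  216.229.64.0/18 (216.229.64.0 - 216.229.127.255)
Total matching entries: 3.

3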